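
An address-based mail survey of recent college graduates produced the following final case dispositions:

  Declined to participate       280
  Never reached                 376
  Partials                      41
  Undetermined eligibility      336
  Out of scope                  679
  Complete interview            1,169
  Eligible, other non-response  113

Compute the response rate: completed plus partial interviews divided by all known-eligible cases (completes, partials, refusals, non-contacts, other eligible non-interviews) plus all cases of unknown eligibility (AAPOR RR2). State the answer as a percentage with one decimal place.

52.3%

Num → 1169 + 41 = 1210
Denominator → 1169 + 41 + 280 + 376 + 113 + 336 = 2315
RR2 = 1210 / 2315 = 0.5227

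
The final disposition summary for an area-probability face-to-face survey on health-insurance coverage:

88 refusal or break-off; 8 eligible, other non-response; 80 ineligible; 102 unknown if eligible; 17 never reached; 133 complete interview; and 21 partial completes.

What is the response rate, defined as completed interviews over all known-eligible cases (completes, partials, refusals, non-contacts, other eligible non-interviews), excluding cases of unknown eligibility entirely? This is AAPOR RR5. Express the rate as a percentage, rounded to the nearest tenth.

49.8%

Numerator = 133
Denom = 133 + 21 + 88 + 17 + 8 = 267
RR5 = 133 / 267 = 0.4981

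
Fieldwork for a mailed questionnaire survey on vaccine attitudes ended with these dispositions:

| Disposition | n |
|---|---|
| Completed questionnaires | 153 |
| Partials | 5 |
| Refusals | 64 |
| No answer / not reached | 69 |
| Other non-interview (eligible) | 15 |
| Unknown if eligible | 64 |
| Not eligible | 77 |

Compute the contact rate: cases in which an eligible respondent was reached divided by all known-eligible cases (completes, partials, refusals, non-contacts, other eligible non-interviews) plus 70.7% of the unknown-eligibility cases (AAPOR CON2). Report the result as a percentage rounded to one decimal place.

67.5%

Top: 153 + 5 + 64 + 15 = 237
Eligible (known): 153 + 5 + 64 + 69 + 15 = 306
Estimated eligible among unknowns: 0.7070 × 64 = 45.25
Denom: 306 + 45.25 = 351.25
CON2 = 237 / 351.25 = 0.6747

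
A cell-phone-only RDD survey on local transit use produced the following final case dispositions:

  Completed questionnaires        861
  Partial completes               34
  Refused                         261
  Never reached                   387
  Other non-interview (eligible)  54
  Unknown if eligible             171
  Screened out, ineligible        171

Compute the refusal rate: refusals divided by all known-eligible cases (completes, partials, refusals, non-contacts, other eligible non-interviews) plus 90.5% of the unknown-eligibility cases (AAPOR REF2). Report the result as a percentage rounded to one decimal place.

Top: 261
Known eligible: 861 + 34 + 261 + 387 + 54 = 1597
Eligible share of unknowns: 0.9050 × 171 = 154.75
Base: 1597 + 154.75 = 1751.75
REF2 = 261 / 1751.75 = 0.1490

14.9%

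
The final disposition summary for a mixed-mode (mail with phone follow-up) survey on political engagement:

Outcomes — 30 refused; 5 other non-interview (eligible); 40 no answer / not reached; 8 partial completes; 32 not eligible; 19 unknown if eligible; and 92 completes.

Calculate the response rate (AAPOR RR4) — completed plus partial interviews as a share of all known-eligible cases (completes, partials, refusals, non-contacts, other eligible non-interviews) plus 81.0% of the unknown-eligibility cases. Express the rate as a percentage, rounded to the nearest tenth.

52.5%

Numerator: 92 + 8 = 100
Determined eligible: 92 + 8 + 30 + 40 + 5 = 175
e × U: 0.8100 × 19 = 15.39
Denom: 175 + 15.39 = 190.39
RR4 = 100 / 190.39 = 0.5252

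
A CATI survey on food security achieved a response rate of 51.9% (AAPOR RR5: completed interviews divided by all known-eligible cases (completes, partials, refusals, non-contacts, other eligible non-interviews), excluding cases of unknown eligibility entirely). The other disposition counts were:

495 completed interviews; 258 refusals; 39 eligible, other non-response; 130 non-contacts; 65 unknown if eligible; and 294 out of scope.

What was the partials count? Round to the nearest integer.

RR5 = 495 / D = 0.519
D = 495 / 0.519 = 953.8
Remaining denominator categories sum to 922
partials = 953.8 − 922 ≈ 32

32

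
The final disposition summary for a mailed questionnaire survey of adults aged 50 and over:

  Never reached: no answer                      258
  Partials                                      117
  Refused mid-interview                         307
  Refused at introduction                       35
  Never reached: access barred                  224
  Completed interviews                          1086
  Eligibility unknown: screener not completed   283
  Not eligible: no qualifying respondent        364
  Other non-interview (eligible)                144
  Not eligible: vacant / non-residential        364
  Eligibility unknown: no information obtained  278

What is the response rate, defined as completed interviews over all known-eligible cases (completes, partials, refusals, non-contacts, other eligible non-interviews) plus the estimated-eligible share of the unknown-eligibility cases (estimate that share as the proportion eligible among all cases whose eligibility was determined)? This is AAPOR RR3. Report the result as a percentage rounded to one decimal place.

Refused = 35 + 307 = 342
No answer / not reached = 258 + 224 = 482
Unknown if eligible = 283 + 278 = 561
Ineligible = 364 + 364 = 728
Num → 1086
Determined eligible → 1086 + 117 + 342 + 482 + 144 = 2171
e = 2171 / (2171 + 728) = 2171 / 2899 = 0.7489
Eligible share of unknowns → 0.7489 × 561 = 420.13
Denom → 2171 + 420.13 = 2591.13
RR3 = 1086 / 2591.13 = 0.4191

41.9%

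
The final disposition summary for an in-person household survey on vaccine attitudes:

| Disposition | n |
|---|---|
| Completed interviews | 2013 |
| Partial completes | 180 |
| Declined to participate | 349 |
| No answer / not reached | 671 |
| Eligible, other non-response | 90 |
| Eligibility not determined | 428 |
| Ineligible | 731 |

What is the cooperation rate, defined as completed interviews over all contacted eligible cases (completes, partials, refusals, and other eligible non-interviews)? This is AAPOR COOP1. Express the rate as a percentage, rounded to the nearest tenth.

Numerator = 2013
Denom = 2013 + 180 + 349 + 90 = 2632
COOP1 = 2013 / 2632 = 0.7648

76.5%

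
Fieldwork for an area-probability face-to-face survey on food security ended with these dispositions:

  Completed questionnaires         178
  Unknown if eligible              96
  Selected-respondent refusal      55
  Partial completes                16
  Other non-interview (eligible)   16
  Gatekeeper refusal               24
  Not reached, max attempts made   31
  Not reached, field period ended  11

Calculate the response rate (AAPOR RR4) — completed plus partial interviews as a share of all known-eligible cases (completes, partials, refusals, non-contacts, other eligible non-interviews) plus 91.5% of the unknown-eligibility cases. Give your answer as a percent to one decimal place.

46.3%

Refusals = 24 + 55 = 79
No contact after all attempts = 11 + 31 = 42
Top → 178 + 16 = 194
Determined eligible → 178 + 16 + 79 + 42 + 16 = 331
e × U → 0.9150 × 96 = 87.84
Denominator → 331 + 87.84 = 418.84
RR4 = 194 / 418.84 = 0.4632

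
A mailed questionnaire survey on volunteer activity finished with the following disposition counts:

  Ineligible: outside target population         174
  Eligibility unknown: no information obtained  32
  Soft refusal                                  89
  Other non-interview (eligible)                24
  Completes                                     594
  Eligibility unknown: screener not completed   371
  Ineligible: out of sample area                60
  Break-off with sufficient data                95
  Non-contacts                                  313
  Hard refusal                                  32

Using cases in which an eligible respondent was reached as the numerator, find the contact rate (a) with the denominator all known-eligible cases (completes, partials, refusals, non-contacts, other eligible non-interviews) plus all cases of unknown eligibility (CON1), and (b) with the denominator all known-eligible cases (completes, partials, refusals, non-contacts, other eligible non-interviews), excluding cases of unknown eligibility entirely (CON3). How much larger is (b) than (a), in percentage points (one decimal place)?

18.9

Refused = 32 + 89 = 121
Unknown eligibility = 371 + 32 = 403
Not eligible = 174 + 60 = 234
Num = 594 + 95 + 121 + 24 = 834
Denom = 594 + 95 + 121 + 313 + 24 + 403 = 1550
CON1 = 834 / 1550 = 0.5381
Denom = 594 + 95 + 121 + 313 + 24 = 1147
CON3 = 834 / 1147 = 0.7271
Difference = 72.71 − 53.81 = 18.90 percentage points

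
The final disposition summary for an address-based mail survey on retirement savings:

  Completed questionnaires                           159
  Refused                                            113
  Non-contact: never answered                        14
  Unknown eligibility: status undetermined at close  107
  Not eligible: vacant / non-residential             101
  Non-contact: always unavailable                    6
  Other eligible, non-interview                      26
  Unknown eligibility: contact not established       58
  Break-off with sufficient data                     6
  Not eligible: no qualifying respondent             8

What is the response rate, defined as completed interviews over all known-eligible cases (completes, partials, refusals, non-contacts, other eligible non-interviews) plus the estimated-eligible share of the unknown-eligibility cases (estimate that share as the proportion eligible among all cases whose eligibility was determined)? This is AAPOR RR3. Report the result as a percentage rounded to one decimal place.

35.5%

Never reached = 14 + 6 = 20
Undetermined eligibility = 58 + 107 = 165
Screened out, ineligible = 8 + 101 = 109
Num: 159
Known eligible: 159 + 6 + 113 + 20 + 26 = 324
e = 324 / (324 + 109) = 324 / 433 = 0.7483
Estimated eligible among unknowns: 0.7483 × 165 = 123.47
Denominator: 324 + 123.47 = 447.47
RR3 = 159 / 447.47 = 0.3553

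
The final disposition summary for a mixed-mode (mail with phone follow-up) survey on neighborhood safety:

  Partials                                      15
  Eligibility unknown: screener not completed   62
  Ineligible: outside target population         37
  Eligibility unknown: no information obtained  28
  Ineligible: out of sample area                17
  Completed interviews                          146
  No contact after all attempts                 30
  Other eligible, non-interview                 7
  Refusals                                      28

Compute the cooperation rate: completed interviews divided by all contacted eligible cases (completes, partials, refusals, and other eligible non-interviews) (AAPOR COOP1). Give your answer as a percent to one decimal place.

74.5%

Unknown eligibility = 62 + 28 = 90
Ineligible = 37 + 17 = 54
Top → 146
Denom → 146 + 15 + 28 + 7 = 196
COOP1 = 146 / 196 = 0.7449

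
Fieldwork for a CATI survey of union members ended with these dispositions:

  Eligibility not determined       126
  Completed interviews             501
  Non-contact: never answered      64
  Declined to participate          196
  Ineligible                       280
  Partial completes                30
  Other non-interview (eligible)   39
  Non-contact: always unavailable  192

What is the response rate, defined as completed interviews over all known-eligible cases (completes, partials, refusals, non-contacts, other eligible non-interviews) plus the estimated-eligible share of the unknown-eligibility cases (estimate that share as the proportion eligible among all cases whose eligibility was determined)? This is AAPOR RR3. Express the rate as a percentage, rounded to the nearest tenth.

Never reached = 64 + 192 = 256
Numerator → 501
Known eligible → 501 + 30 + 196 + 256 + 39 = 1022
e = 1022 / (1022 + 280) = 1022 / 1302 = 0.7849
e × U → 0.7849 × 126 = 98.90
Denominator → 1022 + 98.90 = 1120.90
RR3 = 501 / 1120.90 = 0.4470

44.7%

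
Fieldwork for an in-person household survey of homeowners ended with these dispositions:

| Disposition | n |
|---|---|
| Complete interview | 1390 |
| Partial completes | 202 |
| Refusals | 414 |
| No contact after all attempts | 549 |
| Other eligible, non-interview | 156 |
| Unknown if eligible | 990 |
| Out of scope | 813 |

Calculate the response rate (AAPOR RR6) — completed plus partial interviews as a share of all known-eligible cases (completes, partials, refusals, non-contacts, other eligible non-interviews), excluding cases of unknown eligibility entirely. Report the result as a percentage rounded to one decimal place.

58.7%

Numerator: 1390 + 202 = 1592
Denominator: 1390 + 202 + 414 + 549 + 156 = 2711
RR6 = 1592 / 2711 = 0.5872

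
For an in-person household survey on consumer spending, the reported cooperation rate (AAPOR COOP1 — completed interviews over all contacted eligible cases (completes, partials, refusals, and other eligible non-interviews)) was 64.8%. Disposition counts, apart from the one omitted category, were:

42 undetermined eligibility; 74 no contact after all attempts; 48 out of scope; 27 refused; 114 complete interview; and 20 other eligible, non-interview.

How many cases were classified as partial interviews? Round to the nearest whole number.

COOP1 = 114 / D = 0.648
D = 114 / 0.648 = 175.9
Remaining denominator categories sum to 161
partial interviews = 175.9 − 161 ≈ 15

15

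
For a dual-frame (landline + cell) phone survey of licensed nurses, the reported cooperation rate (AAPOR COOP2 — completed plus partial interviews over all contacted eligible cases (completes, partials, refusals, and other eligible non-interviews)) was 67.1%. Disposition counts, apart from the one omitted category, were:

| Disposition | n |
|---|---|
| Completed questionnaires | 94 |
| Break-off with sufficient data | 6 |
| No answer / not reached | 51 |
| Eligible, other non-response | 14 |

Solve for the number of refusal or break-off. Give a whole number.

35

Top = 94 + 6 = 100
COOP2 = 100 / D = 0.671
D = 100 / 0.671 = 149.0
Rest of base = 114
refusal or break-off = 149.0 − 114 ≈ 35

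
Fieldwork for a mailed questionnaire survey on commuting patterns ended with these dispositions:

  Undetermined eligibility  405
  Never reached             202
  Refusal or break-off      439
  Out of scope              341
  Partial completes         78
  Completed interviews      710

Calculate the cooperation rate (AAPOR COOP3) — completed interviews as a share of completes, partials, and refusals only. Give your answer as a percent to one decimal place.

57.9%

Numerator = 710
Base = 710 + 78 + 439 = 1227
COOP3 = 710 / 1227 = 0.5786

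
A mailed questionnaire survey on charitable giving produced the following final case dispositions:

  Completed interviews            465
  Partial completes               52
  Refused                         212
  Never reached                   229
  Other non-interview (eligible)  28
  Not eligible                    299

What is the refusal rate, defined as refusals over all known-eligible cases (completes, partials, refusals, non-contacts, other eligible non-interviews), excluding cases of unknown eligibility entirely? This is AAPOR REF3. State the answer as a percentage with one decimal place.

21.5%

Top: 212
Denom: 465 + 52 + 212 + 229 + 28 = 986
REF3 = 212 / 986 = 0.2150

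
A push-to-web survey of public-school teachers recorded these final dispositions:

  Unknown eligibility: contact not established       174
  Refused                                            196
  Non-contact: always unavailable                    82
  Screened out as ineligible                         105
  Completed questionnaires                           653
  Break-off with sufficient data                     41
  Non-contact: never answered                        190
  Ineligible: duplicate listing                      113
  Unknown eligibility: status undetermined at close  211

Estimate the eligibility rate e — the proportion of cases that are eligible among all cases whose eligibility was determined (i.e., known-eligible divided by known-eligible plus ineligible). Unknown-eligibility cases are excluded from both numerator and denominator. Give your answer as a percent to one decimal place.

Non-contacts = 190 + 82 = 272
Unknown if eligible = 174 + 211 = 385
Screened out, ineligible = 105 + 113 = 218
Known eligible = 653 + 41 + 196 + 272 = 1162
e = 1162 / (1162 + 218) = 1162 / 1380 = 0.8420

84.2%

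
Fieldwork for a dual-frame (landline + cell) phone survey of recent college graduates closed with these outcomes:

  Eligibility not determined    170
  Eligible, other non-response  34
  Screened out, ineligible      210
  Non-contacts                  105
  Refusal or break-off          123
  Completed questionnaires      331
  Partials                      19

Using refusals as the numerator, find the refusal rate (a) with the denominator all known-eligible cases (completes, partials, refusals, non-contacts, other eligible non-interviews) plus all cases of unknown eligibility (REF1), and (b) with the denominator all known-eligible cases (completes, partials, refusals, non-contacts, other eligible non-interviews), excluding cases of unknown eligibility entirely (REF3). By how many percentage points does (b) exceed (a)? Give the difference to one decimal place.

Numerator = 123
Denominator = 331 + 19 + 123 + 105 + 34 + 170 = 782
REF1 = 123 / 782 = 0.1573
Denominator = 331 + 19 + 123 + 105 + 34 = 612
REF3 = 123 / 612 = 0.2010
Difference = 20.10 − 15.73 = 4.37 percentage points

4.4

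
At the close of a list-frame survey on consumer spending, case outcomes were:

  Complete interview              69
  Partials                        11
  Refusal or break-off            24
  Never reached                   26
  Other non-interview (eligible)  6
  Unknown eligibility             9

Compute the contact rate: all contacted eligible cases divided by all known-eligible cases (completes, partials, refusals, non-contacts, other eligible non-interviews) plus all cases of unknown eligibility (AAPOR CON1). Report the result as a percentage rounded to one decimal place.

75.9%

Top: 69 + 11 + 24 + 6 = 110
Denominator: 69 + 11 + 24 + 26 + 6 + 9 = 145
CON1 = 110 / 145 = 0.7586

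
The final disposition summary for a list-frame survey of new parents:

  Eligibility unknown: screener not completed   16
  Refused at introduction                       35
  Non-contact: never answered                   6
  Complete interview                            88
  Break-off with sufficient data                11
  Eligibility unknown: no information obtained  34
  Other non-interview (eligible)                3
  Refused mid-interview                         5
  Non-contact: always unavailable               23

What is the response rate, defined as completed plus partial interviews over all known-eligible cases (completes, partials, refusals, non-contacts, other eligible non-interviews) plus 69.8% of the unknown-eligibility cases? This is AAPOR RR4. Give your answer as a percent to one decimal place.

48.1%

Declined to participate = 35 + 5 = 40
Non-contacts = 6 + 23 = 29
Unknown if eligible = 16 + 34 = 50
Numerator = 88 + 11 = 99
Eligible (known) = 88 + 11 + 40 + 29 + 3 = 171
e × U = 0.6980 × 50 = 34.90
Base = 171 + 34.90 = 205.90
RR4 = 99 / 205.90 = 0.4808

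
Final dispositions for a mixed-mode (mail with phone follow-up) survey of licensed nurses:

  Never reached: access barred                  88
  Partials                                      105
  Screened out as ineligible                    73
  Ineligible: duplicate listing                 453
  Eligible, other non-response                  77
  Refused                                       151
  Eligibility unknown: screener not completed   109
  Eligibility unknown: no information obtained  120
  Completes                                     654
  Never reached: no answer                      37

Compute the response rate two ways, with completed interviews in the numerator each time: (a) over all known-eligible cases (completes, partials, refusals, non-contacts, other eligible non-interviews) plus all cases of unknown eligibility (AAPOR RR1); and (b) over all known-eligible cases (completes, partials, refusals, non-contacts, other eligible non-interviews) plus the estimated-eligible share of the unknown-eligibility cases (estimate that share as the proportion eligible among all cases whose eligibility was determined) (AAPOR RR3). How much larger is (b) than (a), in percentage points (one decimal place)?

Non-contacts = 37 + 88 = 125
Unknown eligibility = 109 + 120 = 229
Out of scope = 73 + 453 = 526
Numerator: 654
Denom: 654 + 105 + 151 + 125 + 77 + 229 = 1341
RR1 = 654 / 1341 = 0.4877
Determined eligible: 654 + 105 + 151 + 125 + 77 = 1112
e = 1112 / (1112 + 526) = 1112 / 1638 = 0.6789
Estimated eligible among unknowns: 0.6789 × 229 = 155.47
Denom: 1112 + 155.47 = 1267.47
RR3 = 654 / 1267.47 = 0.5160
Difference = 51.60 − 48.77 = 2.83 percentage points

2.8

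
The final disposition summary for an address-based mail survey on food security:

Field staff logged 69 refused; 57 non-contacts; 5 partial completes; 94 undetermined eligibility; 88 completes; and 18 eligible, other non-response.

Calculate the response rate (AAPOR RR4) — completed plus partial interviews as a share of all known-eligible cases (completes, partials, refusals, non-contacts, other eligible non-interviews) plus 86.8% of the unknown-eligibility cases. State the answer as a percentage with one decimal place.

29.2%

Top → 88 + 5 = 93
Known eligible → 88 + 5 + 69 + 57 + 18 = 237
Eligible share of unknowns → 0.8680 × 94 = 81.59
Denominator → 237 + 81.59 = 318.59
RR4 = 93 / 318.59 = 0.2919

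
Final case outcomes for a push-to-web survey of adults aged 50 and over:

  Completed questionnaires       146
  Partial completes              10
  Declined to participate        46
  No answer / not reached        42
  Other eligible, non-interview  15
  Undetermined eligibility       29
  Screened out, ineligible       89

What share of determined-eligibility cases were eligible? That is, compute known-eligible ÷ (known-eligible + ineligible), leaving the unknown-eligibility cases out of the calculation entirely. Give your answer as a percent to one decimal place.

Known eligible → 146 + 10 + 46 + 42 + 15 = 259
e = 259 / (259 + 89) = 259 / 348 = 0.7443

74.4%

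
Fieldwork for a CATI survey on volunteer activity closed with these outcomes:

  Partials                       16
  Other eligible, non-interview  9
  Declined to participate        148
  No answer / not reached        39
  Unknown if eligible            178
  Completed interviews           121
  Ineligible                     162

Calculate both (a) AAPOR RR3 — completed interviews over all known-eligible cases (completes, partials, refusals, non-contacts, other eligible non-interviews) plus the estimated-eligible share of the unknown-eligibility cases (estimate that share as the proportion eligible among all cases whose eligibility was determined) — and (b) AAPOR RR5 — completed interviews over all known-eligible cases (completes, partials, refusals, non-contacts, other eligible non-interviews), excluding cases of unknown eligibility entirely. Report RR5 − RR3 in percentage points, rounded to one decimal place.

9.6

Num: 121
Eligible (known): 121 + 16 + 148 + 39 + 9 = 333
e = 333 / (333 + 162) = 333 / 495 = 0.6727
Estimated eligible among unknowns: 0.6727 × 178 = 119.74
Denom: 333 + 119.74 = 452.74
RR3 = 121 / 452.74 = 0.2673
Denom: 121 + 16 + 148 + 39 + 9 = 333
RR5 = 121 / 333 = 0.3634
Difference = 36.34 − 26.73 = 9.61 percentage points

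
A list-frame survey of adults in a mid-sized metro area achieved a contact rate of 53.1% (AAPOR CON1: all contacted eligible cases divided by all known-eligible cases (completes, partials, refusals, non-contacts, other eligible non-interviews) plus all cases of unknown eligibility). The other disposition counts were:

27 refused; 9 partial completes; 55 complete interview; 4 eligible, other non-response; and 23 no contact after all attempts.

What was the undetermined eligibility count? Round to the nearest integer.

61

Top = 55 + 9 + 27 + 4 = 95
CON1 = 95 / D = 0.531
D = 95 / 0.531 = 178.9
Other denominator terms total 118
undetermined eligibility = 178.9 − 118 ≈ 61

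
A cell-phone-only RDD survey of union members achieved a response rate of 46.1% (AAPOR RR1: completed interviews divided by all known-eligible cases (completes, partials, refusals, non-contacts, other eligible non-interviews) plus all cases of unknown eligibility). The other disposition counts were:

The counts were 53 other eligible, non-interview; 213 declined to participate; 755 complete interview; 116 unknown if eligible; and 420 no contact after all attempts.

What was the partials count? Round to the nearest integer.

81

RR1 = 755 / D = 0.461
D = 755 / 0.461 = 1637.7
Other denominator terms total 1557
partials = 1637.7 − 1557 ≈ 81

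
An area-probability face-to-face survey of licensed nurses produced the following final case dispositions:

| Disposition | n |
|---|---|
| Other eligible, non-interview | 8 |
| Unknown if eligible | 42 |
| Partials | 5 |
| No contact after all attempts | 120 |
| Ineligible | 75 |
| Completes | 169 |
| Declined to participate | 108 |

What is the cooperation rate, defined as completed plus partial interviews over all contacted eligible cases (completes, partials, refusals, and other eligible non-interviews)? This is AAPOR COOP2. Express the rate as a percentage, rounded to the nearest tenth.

60.0%

Numerator: 169 + 5 = 174
Denom: 169 + 5 + 108 + 8 = 290
COOP2 = 174 / 290 = 0.6000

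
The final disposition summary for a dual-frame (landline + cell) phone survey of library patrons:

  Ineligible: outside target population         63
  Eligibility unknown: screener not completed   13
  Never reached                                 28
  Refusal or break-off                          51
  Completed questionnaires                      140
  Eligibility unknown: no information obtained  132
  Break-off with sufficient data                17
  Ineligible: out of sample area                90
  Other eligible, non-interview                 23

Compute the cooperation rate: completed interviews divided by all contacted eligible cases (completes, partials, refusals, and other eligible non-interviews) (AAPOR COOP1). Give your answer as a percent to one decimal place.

Unknown if eligible = 13 + 132 = 145
Out of scope = 63 + 90 = 153
Num: 140
Denom: 140 + 17 + 51 + 23 = 231
COOP1 = 140 / 231 = 0.6061

60.6%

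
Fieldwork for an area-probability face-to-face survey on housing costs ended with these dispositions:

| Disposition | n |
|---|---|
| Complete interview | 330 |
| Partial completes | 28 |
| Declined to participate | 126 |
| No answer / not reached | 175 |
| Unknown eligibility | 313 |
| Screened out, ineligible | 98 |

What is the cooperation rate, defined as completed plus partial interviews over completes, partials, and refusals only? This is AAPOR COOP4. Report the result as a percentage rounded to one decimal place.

74.0%

Num: 330 + 28 = 358
Base: 330 + 28 + 126 = 484
COOP4 = 358 / 484 = 0.7397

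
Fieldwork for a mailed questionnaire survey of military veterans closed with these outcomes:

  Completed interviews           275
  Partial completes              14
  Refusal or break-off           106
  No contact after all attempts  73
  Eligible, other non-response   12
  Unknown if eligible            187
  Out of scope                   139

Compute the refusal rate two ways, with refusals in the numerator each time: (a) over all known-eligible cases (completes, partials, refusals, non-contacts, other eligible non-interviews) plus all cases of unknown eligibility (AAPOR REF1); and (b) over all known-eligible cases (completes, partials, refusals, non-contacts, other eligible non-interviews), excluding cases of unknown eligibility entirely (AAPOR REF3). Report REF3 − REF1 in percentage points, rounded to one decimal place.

6.2

Numerator → 106
Denom → 275 + 14 + 106 + 73 + 12 + 187 = 667
REF1 = 106 / 667 = 0.1589
Denom → 275 + 14 + 106 + 73 + 12 = 480
REF3 = 106 / 480 = 0.2208
Difference = 22.08 − 15.89 = 6.19 percentage points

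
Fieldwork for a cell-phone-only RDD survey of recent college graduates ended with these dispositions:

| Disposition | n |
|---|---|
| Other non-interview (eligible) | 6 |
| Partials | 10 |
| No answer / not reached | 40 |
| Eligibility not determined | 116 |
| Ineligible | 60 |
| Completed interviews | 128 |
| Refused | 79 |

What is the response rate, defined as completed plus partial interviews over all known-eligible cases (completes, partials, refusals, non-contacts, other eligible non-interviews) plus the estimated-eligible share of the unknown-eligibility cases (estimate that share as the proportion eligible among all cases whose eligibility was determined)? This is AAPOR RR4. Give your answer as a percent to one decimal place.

38.6%

Numerator → 128 + 10 = 138
Determined eligible → 128 + 10 + 79 + 40 + 6 = 263
e = 263 / (263 + 60) = 263 / 323 = 0.8142
Eligible share of unknowns → 0.8142 × 116 = 94.45
Denom → 263 + 94.45 = 357.45
RR4 = 138 / 357.45 = 0.3861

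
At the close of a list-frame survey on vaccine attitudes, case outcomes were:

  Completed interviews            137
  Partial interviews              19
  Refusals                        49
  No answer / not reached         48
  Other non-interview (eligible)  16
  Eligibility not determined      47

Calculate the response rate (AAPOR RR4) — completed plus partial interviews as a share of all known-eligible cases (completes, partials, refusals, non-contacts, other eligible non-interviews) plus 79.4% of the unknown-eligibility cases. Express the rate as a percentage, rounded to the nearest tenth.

Num → 137 + 19 = 156
Eligible (known) → 137 + 19 + 49 + 48 + 16 = 269
Estimated eligible among unknowns → 0.7940 × 47 = 37.32
Denom → 269 + 37.32 = 306.32
RR4 = 156 / 306.32 = 0.5093

50.9%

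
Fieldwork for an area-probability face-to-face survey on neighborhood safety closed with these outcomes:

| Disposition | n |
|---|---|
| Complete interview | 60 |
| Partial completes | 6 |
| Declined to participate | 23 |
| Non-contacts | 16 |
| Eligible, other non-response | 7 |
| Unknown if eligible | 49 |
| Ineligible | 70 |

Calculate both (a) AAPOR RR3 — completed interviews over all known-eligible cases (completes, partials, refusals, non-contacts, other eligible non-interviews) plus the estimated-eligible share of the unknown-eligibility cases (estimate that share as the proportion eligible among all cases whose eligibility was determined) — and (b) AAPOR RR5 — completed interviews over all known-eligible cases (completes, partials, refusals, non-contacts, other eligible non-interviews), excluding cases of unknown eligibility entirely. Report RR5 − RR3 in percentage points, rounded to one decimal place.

11.4

Top → 60
Determined eligible → 60 + 6 + 23 + 16 + 7 = 112
e = 112 / (112 + 70) = 112 / 182 = 0.6154
Estimated eligible among unknowns → 0.6154 × 49 = 30.15
Denom → 112 + 30.15 = 142.15
RR3 = 60 / 142.15 = 0.4221
Denom → 60 + 6 + 23 + 16 + 7 = 112
RR5 = 60 / 112 = 0.5357
Difference = 53.57 − 42.21 = 11.36 percentage points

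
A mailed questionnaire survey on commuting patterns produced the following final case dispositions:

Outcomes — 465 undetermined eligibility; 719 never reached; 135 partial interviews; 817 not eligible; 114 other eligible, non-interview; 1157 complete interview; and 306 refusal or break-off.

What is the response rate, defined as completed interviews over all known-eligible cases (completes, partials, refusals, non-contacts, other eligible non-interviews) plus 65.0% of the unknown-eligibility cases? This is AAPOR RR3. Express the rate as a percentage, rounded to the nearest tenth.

42.3%

Top → 1157
Eligible (known) → 1157 + 135 + 306 + 719 + 114 = 2431
Estimated eligible among unknowns → 0.6500 × 465 = 302.25
Denominator → 2431 + 302.25 = 2733.25
RR3 = 1157 / 2733.25 = 0.4233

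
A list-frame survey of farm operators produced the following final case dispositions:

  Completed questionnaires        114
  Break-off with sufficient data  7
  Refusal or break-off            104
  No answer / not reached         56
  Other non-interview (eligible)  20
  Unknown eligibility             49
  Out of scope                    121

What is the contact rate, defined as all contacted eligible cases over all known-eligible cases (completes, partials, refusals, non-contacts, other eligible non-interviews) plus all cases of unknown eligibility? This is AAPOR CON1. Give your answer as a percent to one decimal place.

70.0%

Num → 114 + 7 + 104 + 20 = 245
Denom → 114 + 7 + 104 + 56 + 20 + 49 = 350
CON1 = 245 / 350 = 0.7000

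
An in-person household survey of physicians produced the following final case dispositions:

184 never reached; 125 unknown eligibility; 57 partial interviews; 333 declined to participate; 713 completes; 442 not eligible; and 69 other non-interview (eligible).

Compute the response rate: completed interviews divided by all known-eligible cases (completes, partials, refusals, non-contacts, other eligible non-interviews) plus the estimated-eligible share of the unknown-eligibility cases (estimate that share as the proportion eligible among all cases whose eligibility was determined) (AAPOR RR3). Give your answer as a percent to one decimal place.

Numerator → 713
Eligible (known) → 713 + 57 + 333 + 184 + 69 = 1356
e = 1356 / (1356 + 442) = 1356 / 1798 = 0.7542
e × U → 0.7542 × 125 = 94.27
Denominator → 1356 + 94.27 = 1450.27
RR3 = 713 / 1450.27 = 0.4916

49.2%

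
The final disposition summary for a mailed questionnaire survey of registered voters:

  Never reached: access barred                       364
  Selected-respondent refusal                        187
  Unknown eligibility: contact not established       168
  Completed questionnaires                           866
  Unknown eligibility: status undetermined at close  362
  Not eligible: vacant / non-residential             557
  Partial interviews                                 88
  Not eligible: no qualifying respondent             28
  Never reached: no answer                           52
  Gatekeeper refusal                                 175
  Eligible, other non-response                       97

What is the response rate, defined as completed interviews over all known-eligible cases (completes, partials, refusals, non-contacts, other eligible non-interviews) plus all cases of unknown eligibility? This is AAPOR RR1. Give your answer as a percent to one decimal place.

Refusal or break-off = 175 + 187 = 362
Never reached = 52 + 364 = 416
Eligibility not determined = 168 + 362 = 530
Not eligible = 28 + 557 = 585
Num → 866
Base → 866 + 88 + 362 + 416 + 97 + 530 = 2359
RR1 = 866 / 2359 = 0.3671

36.7%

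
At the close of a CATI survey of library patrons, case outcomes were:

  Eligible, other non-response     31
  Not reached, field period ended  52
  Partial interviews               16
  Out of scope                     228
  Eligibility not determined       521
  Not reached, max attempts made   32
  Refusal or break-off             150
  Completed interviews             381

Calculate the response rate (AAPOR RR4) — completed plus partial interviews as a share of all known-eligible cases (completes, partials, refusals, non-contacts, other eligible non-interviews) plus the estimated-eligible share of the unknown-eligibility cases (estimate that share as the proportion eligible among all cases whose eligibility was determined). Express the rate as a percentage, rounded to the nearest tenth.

Non-contacts = 52 + 32 = 84
Top: 381 + 16 = 397
Determined eligible: 381 + 16 + 150 + 84 + 31 = 662
e = 662 / (662 + 228) = 662 / 890 = 0.7438
Estimated eligible among unknowns: 0.7438 × 521 = 387.52
Base: 662 + 387.52 = 1049.52
RR4 = 397 / 1049.52 = 0.3783

37.8%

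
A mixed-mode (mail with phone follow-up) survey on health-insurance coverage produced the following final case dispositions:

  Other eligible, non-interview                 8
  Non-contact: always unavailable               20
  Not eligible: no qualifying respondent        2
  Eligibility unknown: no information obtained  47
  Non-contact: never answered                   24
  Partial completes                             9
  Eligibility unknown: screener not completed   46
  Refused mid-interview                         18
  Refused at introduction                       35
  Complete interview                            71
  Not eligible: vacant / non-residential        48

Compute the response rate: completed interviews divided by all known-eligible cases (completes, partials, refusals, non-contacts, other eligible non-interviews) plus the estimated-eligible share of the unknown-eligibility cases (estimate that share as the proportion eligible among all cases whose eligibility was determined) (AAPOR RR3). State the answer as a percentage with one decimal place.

Refusal or break-off = 35 + 18 = 53
No answer / not reached = 24 + 20 = 44
Unknown eligibility = 46 + 47 = 93
Not eligible = 2 + 48 = 50
Numerator: 71
Eligible (known): 71 + 9 + 53 + 44 + 8 = 185
e = 185 / (185 + 50) = 185 / 235 = 0.7872
Eligible share of unknowns: 0.7872 × 93 = 73.21
Denominator: 185 + 73.21 = 258.21
RR3 = 71 / 258.21 = 0.2750

27.5%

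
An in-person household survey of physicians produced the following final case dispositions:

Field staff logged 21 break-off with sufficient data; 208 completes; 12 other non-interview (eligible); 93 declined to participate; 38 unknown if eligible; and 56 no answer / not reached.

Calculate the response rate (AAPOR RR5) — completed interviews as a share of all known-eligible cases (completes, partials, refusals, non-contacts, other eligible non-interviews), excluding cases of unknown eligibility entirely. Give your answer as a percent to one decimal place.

53.3%

Numerator: 208
Denominator: 208 + 21 + 93 + 56 + 12 = 390
RR5 = 208 / 390 = 0.5333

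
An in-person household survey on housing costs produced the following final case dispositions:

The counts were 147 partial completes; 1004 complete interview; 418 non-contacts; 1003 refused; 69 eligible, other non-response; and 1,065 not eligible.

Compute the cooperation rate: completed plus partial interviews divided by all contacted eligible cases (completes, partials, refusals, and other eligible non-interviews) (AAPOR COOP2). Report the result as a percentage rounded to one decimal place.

51.8%

Numerator: 1004 + 147 = 1151
Denominator: 1004 + 147 + 1003 + 69 = 2223
COOP2 = 1151 / 2223 = 0.5178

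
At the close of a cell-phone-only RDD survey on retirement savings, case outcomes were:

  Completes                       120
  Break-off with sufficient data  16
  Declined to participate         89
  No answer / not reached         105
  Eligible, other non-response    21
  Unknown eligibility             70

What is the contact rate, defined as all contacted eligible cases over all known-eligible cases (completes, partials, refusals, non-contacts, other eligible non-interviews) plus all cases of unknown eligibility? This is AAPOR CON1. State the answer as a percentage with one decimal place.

58.4%

Numerator = 120 + 16 + 89 + 21 = 246
Denominator = 120 + 16 + 89 + 105 + 21 + 70 = 421
CON1 = 246 / 421 = 0.5843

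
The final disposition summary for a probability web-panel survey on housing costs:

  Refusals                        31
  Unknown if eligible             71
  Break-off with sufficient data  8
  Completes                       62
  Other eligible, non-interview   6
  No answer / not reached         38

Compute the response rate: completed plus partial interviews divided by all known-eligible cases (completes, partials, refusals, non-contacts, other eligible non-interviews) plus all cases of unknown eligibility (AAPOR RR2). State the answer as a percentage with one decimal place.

Top = 62 + 8 = 70
Denominator = 62 + 8 + 31 + 38 + 6 + 71 = 216
RR2 = 70 / 216 = 0.3241

32.4%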